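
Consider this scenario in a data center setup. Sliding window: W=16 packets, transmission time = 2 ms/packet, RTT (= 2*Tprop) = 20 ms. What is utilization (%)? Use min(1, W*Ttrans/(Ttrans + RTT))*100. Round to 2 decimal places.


Given: W = 16, Ttrans = 2 ms, RTT = 20 ms (= 2 * Tprop, Tprop = 10 ms)
Cycle time = Ttrans + RTT = 2 + 20 = 22 ms (first packet sent until its ACK returns)
W * Ttrans = 16 * 2 = 32 ms of sending per cycle
W * Ttrans / (Ttrans + RTT) = 32 / 22 = 1.454545
U = min(1, 1.454545) = 1.000000
U% = 100.00%

100.00


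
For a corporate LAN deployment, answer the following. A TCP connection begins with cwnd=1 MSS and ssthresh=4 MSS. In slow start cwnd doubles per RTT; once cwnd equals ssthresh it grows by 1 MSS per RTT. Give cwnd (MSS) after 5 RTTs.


RTT 0: cwnd = 1 MSS (initial)
RTT 1: cwnd = 2 MSS (slow start, doubled)
RTT 2: cwnd = 4 MSS (slow start, doubled)
RTT 3: cwnd = 5 MSS (congestion avoidance, +1)
RTT 4: cwnd = 6 MSS (congestion avoidance, +1)
RTT 5: cwnd = 7 MSS (congestion avoidance, +1)

7


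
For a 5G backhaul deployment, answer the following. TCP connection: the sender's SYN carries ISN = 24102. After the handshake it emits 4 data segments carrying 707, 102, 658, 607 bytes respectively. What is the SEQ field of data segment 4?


The SYN occupies sequence number ISN = 24102, so the first data byte is ISN + 1 = 24103.
SEQ of data segment i = (ISN + 1) + sum of payload sizes of segments 1..i-1.
Segment 1: SEQ = 24103, payload = 707 bytes
Segment 2: SEQ = 24810, payload = 102 bytes
Segment 3: SEQ = 24912, payload = 658 bytes
Segment 4: SEQ = 25570, payload = 607 bytes
SEQ of segment 4 = 24103 + 707 + 102 + 658 = 25570

25570


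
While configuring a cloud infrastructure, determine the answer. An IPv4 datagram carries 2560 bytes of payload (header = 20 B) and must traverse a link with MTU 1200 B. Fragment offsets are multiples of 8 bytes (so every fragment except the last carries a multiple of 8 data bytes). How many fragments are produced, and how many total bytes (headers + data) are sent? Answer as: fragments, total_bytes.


Max data per non-final fragment = floor((MTU - header)/8)*8 = floor((1200 - 20)/8)*8 = floor(1180/8)*8 = 1176 B
Final fragment needs no 8-byte alignment: it can carry up to MTU - header = 1180 B
Non-final fragments needed = ceil((payload - 1180) / 1176) = ceil(1380/1176) = ceil(1.1735) = 2
Number of fragments = 2 + 1 = 3
Fragment sizes (data): 2 * 1176 B + 208 B (last, 208 <= 1180 OK)
Total bytes sent = payload + n_frags * header = 2560 + 3*20 = 2560 + 60 = 2620 B

3, 2620


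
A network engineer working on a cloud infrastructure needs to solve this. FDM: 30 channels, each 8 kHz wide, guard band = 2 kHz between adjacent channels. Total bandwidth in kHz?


Given: 30 channels, 8 kHz each, guard = 2 kHz
Channel bandwidth = 30 * 8 = 240 kHz
Guard bands = 29 gaps * 2 kHz = 58 kHz
Total = 240 + 58 = 298 kHz

298


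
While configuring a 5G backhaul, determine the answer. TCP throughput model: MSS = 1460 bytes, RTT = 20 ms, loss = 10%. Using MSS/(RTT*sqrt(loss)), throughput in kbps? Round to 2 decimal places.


Given: MSS = 1460 bytes, RTT = 20 ms, loss = 10%
RTT in seconds = 20 / 1000 = 0.02
Loss rate = 10% = 0.1
sqrt(loss) = sqrt(0.1) = 0.316227766017
Throughput (bytes/s) = 1460 / (0.02 * 0.316227766017) = 230846.2692
Throughput (kbps) = 230846.2692 * 8 / 1000 = 1846.770154 -> 1846.77 kbps (2 dp)

1846.77


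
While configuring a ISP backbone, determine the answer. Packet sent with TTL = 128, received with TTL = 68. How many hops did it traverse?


Given: initial TTL = 128, received TTL = 68
Hops = initial TTL - received TTL
Hops = 128 - 68 = 60

60


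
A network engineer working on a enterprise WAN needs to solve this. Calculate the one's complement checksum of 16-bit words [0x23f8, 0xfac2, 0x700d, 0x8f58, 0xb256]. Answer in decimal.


Given words: [0x23f8, 0xfac2, 0x700d, 0x8f58, 0xb256]
Step 1: Sum all words
Raw sum = 9208 + 64194 + 28685 + 36696 + 45654 = 184437
Step 2: Fold carry: (53365 + 2) = 53367
One's complement = ~53367 & 0xFFFF = 12168

12168


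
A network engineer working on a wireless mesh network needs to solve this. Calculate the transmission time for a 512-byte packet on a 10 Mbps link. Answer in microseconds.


Given: packet = 512 bytes, bandwidth = 10 Mbps
Packet in bits = 512 * 8 = 4096 bits
Bandwidth = 10 * 10^6 = 10000000 bps
Time = 4096 / 10000000 seconds
Time in us = 4096 * 10^6 / 10000000 = 409.6

409.6


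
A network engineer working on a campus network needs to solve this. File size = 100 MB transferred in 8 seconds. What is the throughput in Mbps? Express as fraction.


Given: file = 100 MB, time = 8 s
File in Mb = 100 * 8 = 800 Mb
Throughput = 800 / 8 Mbps
Throughput = 100 Mbps

100


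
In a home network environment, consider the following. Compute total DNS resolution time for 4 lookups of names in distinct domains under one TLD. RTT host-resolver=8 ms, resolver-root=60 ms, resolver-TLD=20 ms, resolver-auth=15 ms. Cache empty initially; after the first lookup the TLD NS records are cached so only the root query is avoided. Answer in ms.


Lookup 1 (cold cache): local + root + TLD + auth = 8 + 60 + 20 + 15 = 103 ms
Lookups 2..4 (TLD NS cached -> skip root; new domain -> still ask TLD and auth): local + TLD + auth = 8 + 20 + 15 = 43 ms each
Remaining 3 lookups: 3 * 43 = 129 ms
Total = 103 + 129 = 232 ms

232


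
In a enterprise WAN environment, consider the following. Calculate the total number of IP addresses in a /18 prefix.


Given: CIDR prefix /18
Host bits = 32 - 18 = 14
Total addresses = 2^14 = 16384

16384


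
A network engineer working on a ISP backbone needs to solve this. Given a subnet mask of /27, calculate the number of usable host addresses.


Given: subnet mask /27
Host bits = 32 - 27 = 5
Total addresses = 2^5 = 32
Usable hosts = 32 - 2 (network + broadcast) = 30

30


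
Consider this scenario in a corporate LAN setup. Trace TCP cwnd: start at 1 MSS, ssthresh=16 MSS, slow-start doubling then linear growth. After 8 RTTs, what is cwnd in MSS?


RTT 0: cwnd = 1 MSS (initial)
RTT 1: cwnd = 2 MSS (slow start, doubled)
RTT 2: cwnd = 4 MSS (slow start, doubled)
RTT 3: cwnd = 8 MSS (slow start, doubled)
RTT 4: cwnd = 16 MSS (slow start, doubled)
RTT 5: cwnd = 17 MSS (congestion avoidance, +1)
RTT 6: cwnd = 18 MSS (congestion avoidance, +1)
RTT 7: cwnd = 19 MSS (congestion avoidance, +1)
RTT 8: cwnd = 20 MSS (congestion avoidance, +1)

20


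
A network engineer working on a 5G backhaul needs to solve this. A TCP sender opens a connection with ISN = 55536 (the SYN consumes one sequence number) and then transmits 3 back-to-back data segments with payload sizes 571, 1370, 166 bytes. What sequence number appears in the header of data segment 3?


The SYN occupies sequence number ISN = 55536, so the first data byte is ISN + 1 = 55537.
SEQ of data segment i = (ISN + 1) + sum of payload sizes of segments 1..i-1.
Segment 1: SEQ = 55537, payload = 571 bytes
Segment 2: SEQ = 56108, payload = 1370 bytes
Segment 3: SEQ = 57478, payload = 166 bytes
SEQ of segment 3 = 55537 + 571 + 1370 = 57478

57478


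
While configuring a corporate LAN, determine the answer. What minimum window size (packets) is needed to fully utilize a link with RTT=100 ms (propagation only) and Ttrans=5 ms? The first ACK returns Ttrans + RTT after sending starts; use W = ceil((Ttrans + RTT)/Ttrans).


Given: Ttrans = 5 ms, RTT = 100 ms (= 2 * Tprop, Tprop = 50 ms)
Time until first ACK returns = Ttrans + RTT = 5 + 100 = 105 ms
Need W * Ttrans >= Ttrans + RTT  ->  W >= (Ttrans + RTT) / Ttrans
(Ttrans + RTT) / Ttrans = 105 / 5 = 21
W_min = ceil(21) = 21

21


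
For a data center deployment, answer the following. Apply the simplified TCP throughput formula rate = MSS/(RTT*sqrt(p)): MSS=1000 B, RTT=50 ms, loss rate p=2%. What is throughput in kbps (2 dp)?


Given: MSS = 1000 bytes, RTT = 50 ms, loss = 2%
RTT in seconds = 50 / 1000 = 0.05
Loss rate = 2% = 0.02
sqrt(loss) = sqrt(0.02) = 0.141421356237
Throughput (bytes/s) = 1000 / (0.05 * 0.141421356237) = 141421.3562
Throughput (kbps) = 141421.3562 * 8 / 1000 = 1131.370850 -> 1131.37 kbps (2 dp)

1131.37


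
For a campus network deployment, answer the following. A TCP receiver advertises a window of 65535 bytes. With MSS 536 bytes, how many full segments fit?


Given: RWND = 65535 bytes, MSS = 536 bytes
Full segments = floor(RWND / MSS)
Full segments = floor(65535 / 536)
Full segments = floor(122.2668) = 122

122


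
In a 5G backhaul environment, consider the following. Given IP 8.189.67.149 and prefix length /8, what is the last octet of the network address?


Given: IP = 8.189.67.149, prefix = /8
Subnet mask = 255.0.0.0
Last octet of IP: 149
Last octet of mask: 0
Network last octet = 149 AND 0 = 0

0


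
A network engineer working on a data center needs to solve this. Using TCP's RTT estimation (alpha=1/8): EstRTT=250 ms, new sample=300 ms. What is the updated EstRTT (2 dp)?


Given: EstRTT = 250 ms, SampleRTT = 300 ms, alpha = 1/8
New EstRTT = (1 - alpha) * EstRTT + alpha * SampleRTT
(7/8) * 250 = 218.75
(1/8) * 300 = 37.5
New EstRTT = 218.75 + 37.5 = 256.25 ms -> 256.25 ms (2 dp)

256.25


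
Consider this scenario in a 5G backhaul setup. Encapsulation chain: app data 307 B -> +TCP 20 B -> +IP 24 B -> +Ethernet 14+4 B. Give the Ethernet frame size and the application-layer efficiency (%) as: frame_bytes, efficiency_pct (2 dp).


TCP segment = 307 + 20 = 327 B
IP packet = 327 + 24 = 351 B
Ethernet frame = 351 + 14 + 4 = 369 B
Efficiency = app / frame = 307 / 369 = 0.831978 = 83.1978% -> 83.20% (2 dp)

369, 83.20


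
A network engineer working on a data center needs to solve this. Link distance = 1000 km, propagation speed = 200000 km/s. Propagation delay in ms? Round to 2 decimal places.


Given: distance = 1000 km, speed = 200000 km/s
Delay = distance / speed = 1000 / 200000 seconds
Delay in ms = 1000 * 1000 / 200000
Delay = 5.0000 ms
Rounded to 2 dp = 5.00 ms

5.00


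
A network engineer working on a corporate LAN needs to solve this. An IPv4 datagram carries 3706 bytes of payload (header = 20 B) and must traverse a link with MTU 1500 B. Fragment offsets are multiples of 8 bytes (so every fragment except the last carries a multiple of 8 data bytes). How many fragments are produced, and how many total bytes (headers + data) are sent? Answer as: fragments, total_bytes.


Max data per non-final fragment = floor((MTU - header)/8)*8 = floor((1500 - 20)/8)*8 = floor(1480/8)*8 = 1480 B
Final fragment needs no 8-byte alignment: it can carry up to MTU - header = 1480 B
Non-final fragments needed = ceil((payload - 1480) / 1480) = ceil(2226/1480) = ceil(1.5041) = 2
Number of fragments = 2 + 1 = 3
Fragment sizes (data): 2 * 1480 B + 746 B (last, 746 <= 1480 OK)
Total bytes sent = payload + n_frags * header = 3706 + 3*20 = 3706 + 60 = 3766 B

3, 3766


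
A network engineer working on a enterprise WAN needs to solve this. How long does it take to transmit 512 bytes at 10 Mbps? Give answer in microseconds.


Given: packet = 512 bytes, bandwidth = 10 Mbps
Packet in bits = 512 * 8 = 4096 bits
Bandwidth = 10 * 10^6 = 10000000 bps
Time = 4096 / 10000000 seconds
Time in us = 4096 * 10^6 / 10000000 = 409.6

409.6


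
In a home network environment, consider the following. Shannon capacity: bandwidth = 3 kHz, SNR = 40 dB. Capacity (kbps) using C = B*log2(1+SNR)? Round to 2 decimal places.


Given: B = 3 kHz, SNR = 40 dB
SNR linear = 10^(40/10) = 10000
1 + SNR = 10001
log2(10001) = 13.2878566418
C = 3 * 1000 * 13.2878566418 = 39863.5699 bps
C = 39.863570 kbps -> 39.86 kbps (2 dp)

39.86


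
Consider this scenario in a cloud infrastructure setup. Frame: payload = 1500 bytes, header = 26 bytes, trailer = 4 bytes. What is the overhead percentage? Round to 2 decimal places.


Given: payload = 1500 B, header = 26 B, trailer = 4 B
Overhead bytes = header + trailer = 26 + 4 = 30
Total frame = payload + overhead = 1500 + 30 = 1530
Overhead % = 30 / 1530 * 100 = 1.9608% -> 1.96% (2 dp)

1.96


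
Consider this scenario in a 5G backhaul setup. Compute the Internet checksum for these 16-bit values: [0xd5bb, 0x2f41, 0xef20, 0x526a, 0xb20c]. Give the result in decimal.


Given words: [0xd5bb, 0x2f41, 0xef20, 0x526a, 0xb20c]
Step 1: Sum all words
Raw sum = 54715 + 12097 + 61216 + 21098 + 45580 = 194706
Step 2: Fold carry: (63634 + 2) = 63636
One's complement = ~63636 & 0xFFFF = 1899

1899


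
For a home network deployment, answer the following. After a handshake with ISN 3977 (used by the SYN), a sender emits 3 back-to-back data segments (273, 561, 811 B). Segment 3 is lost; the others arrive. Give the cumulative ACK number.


SYN uses sequence number 3977; first data byte = ISN + 1 = 3978.
Segment 1: SEQ = 3978, len = 273 B, covers [3978, 4250]
Segment 2: SEQ = 4251, len = 561 B, covers [4251, 4811]
Segment 3: SEQ = 4812, len = 811 B, covers [4812, 5622] [LOST]
In-order data received: bytes [3978, 4811] (segments 1..2).
Segment 3 missing -> gap begins at byte 4812.
Cumulative ACK = next expected in-order byte = 3978 + 273 + 561 = 4812

4812


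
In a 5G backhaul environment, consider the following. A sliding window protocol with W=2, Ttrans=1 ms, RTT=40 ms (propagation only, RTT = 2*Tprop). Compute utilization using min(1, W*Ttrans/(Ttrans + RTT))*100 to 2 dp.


Given: W = 2, Ttrans = 1 ms, RTT = 40 ms (= 2 * Tprop, Tprop = 20 ms)
Cycle time = Ttrans + RTT = 1 + 40 = 41 ms (first packet sent until its ACK returns)
W * Ttrans = 2 * 1 = 2 ms of sending per cycle
W * Ttrans / (Ttrans + RTT) = 2 / 41 = 0.048780
U = min(1, 0.048780) = 0.048780
U% = 4.88%

4.88


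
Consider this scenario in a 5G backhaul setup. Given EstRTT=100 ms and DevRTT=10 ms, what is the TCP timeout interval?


Given: EstRTT = 100 ms, DevRTT = 10 ms
Timeout = EstRTT + 4 * DevRTT
4 * DevRTT = 4 * 10 = 40
Timeout = 100 + 40 = 140 ms

140


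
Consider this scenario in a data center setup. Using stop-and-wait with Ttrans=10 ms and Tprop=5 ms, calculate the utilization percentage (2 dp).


Given: Ttrans = 10 ms, Tprop = 5 ms
RTT = 2 * Tprop = 2 * 5 = 10 ms
U = Ttrans / (Ttrans + RTT)
U = 10 / (10 + 10)
U = 10 / 20 = 0.5
U% = 50.00%

50.00


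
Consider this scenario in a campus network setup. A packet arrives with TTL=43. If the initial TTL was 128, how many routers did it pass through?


Given: initial TTL = 128, received TTL = 43
Hops = initial TTL - received TTL
Hops = 128 - 43 = 85

85


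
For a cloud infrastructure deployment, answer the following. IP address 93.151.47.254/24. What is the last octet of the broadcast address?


Given: IP = 93.151.47.254, prefix = /24
Host bits = 32 - 24 = 8
Network last octet = 254 AND mask = 0
Host part size = 2^8 - 1 = 255
Broadcast last octet = 0 OR 255 = 255

255


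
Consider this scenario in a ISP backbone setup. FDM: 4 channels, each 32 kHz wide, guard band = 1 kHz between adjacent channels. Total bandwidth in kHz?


Given: 4 channels, 32 kHz each, guard = 1 kHz
Channel bandwidth = 4 * 32 = 128 kHz
Guard bands = 3 gaps * 1 kHz = 3 kHz
Total = 128 + 3 = 131 kHz

131


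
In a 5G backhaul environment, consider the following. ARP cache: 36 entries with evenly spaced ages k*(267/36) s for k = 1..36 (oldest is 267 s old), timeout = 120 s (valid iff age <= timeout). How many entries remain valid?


Ages are k * 267/36 s for k = 1..36 (spacing = 7.4167 s).
Entry k is valid iff k * 267/36 <= 120 iff k <= 36 * 120 / 267 = 16.1798
n_valid = floor(16.1798) = 16
(n_stale = 36 - 16 = 20)

16


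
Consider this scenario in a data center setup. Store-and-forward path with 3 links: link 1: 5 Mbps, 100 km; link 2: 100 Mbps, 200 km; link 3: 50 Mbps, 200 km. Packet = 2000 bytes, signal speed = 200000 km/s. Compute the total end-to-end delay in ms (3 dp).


Packet = 2000 bytes = 16000 bits. Store-and-forward: sum (t_trans + t_prop) per link.
Link 1: t_trans = 16000/(5*10^6) s = 3.2000 ms; t_prop = 100/200000 s = 0.5000 ms; subtotal = 3.7000 ms
Link 2: t_trans = 16000/(100*10^6) s = 0.1600 ms; t_prop = 200/200000 s = 1.0000 ms; subtotal = 1.1600 ms
Link 3: t_trans = 16000/(50*10^6) s = 0.3200 ms; t_prop = 200/200000 s = 1.0000 ms; subtotal = 1.3200 ms
End-to-end = 3.7000 + 1.1600 + 1.3200 = 6.1800 ms -> 6.180 ms (3 dp)

6.180


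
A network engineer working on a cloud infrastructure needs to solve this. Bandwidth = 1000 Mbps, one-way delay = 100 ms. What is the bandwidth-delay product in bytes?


Given: bandwidth = 1000 Mbps, delay = 100 ms
BDP in bits = 1000 * 10^6 * 100 / 1000
BDP in bits = 100000000
BDP in bytes = 100000000 / 8 = 12500000

12500000


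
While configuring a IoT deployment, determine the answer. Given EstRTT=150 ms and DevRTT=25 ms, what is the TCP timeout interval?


Given: EstRTT = 150 ms, DevRTT = 25 ms
Timeout = EstRTT + 4 * DevRTT
4 * DevRTT = 4 * 25 = 100
Timeout = 150 + 100 = 250 ms

250


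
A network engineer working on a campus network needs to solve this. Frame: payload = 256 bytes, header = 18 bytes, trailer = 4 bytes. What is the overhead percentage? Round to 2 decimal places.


Given: payload = 256 B, header = 18 B, trailer = 4 B
Overhead bytes = header + trailer = 18 + 4 = 22
Total frame = payload + overhead = 256 + 22 = 278
Overhead % = 22 / 278 * 100 = 7.9137% -> 7.91% (2 dp)

7.91


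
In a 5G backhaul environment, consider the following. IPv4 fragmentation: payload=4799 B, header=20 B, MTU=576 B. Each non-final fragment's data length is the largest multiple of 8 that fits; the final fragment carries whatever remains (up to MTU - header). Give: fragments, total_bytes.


Max data per non-final fragment = floor((MTU - header)/8)*8 = floor((576 - 20)/8)*8 = floor(556/8)*8 = 552 B
Final fragment needs no 8-byte alignment: it can carry up to MTU - header = 556 B
Non-final fragments needed = ceil((payload - 556) / 552) = ceil(4243/552) = ceil(7.6866) = 8
Number of fragments = 8 + 1 = 9
Fragment sizes (data): 8 * 552 B + 383 B (last, 383 <= 556 OK)
Total bytes sent = payload + n_frags * header = 4799 + 9*20 = 4799 + 180 = 4979 B

9, 4979


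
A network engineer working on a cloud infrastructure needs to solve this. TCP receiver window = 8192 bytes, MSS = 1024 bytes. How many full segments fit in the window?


Given: RWND = 8192 bytes, MSS = 1024 bytes
Full segments = floor(RWND / MSS)
Full segments = floor(8192 / 1024)
Full segments = floor(8.0) = 8

8


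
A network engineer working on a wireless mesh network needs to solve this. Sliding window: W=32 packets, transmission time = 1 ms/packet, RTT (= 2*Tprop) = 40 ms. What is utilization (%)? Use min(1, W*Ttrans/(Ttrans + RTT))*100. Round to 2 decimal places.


Given: W = 32, Ttrans = 1 ms, RTT = 40 ms (= 2 * Tprop, Tprop = 20 ms)
Cycle time = Ttrans + RTT = 1 + 40 = 41 ms (first packet sent until its ACK returns)
W * Ttrans = 32 * 1 = 32 ms of sending per cycle
W * Ttrans / (Ttrans + RTT) = 32 / 41 = 0.780488
U = min(1, 0.780488) = 0.780488
U% = 78.05%

78.05


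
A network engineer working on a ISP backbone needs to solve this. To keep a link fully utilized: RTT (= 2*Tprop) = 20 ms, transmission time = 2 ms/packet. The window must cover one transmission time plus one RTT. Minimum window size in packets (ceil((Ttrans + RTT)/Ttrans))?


Given: Ttrans = 2 ms, RTT = 20 ms (= 2 * Tprop, Tprop = 10 ms)
Time until first ACK returns = Ttrans + RTT = 2 + 20 = 22 ms
Need W * Ttrans >= Ttrans + RTT  ->  W >= (Ttrans + RTT) / Ttrans
(Ttrans + RTT) / Ttrans = 22 / 2 = 11
W_min = ceil(11) = 11

11


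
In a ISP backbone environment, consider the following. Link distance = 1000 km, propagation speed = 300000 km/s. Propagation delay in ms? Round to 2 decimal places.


Given: distance = 1000 km, speed = 300000 km/s
Delay = distance / speed = 1000 / 300000 seconds
Delay in ms = 1000 * 1000 / 300000
Delay = 3.3333 ms
Rounded to 2 dp = 3.33 ms

3.33


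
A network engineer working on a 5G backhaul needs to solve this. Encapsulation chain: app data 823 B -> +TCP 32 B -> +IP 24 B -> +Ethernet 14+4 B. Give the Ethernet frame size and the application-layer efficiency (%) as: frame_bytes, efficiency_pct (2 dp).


TCP segment = 823 + 32 = 855 B
IP packet = 855 + 24 = 879 B
Ethernet frame = 879 + 14 + 4 = 897 B
Efficiency = app / frame = 823 / 897 = 0.917503 = 91.7503% -> 91.75% (2 dp)

897, 91.75


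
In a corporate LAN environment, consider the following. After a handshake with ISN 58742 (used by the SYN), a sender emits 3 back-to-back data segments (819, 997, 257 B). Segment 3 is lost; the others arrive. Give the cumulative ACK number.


SYN uses sequence number 58742; first data byte = ISN + 1 = 58743.
Segment 1: SEQ = 58743, len = 819 B, covers [58743, 59561]
Segment 2: SEQ = 59562, len = 997 B, covers [59562, 60558]
Segment 3: SEQ = 60559, len = 257 B, covers [60559, 60815] [LOST]
In-order data received: bytes [58743, 60558] (segments 1..2).
Segment 3 missing -> gap begins at byte 60559.
Cumulative ACK = next expected in-order byte = 58743 + 819 + 997 = 60559

60559


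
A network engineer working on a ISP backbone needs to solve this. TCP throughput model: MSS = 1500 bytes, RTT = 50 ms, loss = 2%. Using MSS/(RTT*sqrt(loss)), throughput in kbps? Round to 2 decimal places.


Given: MSS = 1500 bytes, RTT = 50 ms, loss = 2%
RTT in seconds = 50 / 1000 = 0.05
Loss rate = 2% = 0.02
sqrt(loss) = sqrt(0.02) = 0.141421356237
Throughput (bytes/s) = 1500 / (0.05 * 0.141421356237) = 212132.0344
Throughput (kbps) = 212132.0344 * 8 / 1000 = 1697.056275 -> 1697.06 kbps (2 dp)

1697.06


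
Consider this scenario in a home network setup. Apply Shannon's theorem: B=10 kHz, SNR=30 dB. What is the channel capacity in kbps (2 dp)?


Given: B = 10 kHz, SNR = 30 dB
SNR linear = 10^(30/10) = 1000
1 + SNR = 1001
log2(1001) = 9.9672262588
C = 10 * 1000 * 9.9672262588 = 99672.2626 bps
C = 99.672263 kbps -> 99.67 kbps (2 dp)

99.67


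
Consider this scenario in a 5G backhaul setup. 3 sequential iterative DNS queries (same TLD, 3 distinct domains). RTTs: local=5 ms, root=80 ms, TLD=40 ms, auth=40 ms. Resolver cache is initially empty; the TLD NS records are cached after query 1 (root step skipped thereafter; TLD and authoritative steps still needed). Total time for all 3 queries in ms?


Lookup 1 (cold cache): local + root + TLD + auth = 5 + 80 + 40 + 40 = 165 ms
Lookups 2..3 (TLD NS cached -> skip root; new domain -> still ask TLD and auth): local + TLD + auth = 5 + 40 + 40 = 85 ms each
Remaining 2 lookups: 2 * 85 = 170 ms
Total = 165 + 170 = 335 ms

335


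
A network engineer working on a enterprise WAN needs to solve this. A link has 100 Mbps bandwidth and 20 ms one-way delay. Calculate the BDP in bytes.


Given: bandwidth = 100 Mbps, delay = 20 ms
BDP in bits = 100 * 10^6 * 20 / 1000
BDP in bits = 2000000
BDP in bytes = 2000000 / 8 = 250000

250000


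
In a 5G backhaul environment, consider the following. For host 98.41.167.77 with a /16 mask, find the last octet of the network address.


Given: IP = 98.41.167.77, prefix = /16
Subnet mask = 255.255.0.0
Last octet of IP: 77
Last octet of mask: 0
Network last octet = 77 AND 0 = 0

0


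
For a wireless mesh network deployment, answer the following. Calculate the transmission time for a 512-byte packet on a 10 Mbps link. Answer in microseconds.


Given: packet = 512 bytes, bandwidth = 10 Mbps
Packet in bits = 512 * 8 = 4096 bits
Bandwidth = 10 * 10^6 = 10000000 bps
Time = 4096 / 10000000 seconds
Time in us = 4096 * 10^6 / 10000000 = 409.6

409.6


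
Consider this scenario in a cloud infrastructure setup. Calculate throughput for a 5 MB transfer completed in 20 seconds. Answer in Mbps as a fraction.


Given: file = 5 MB, time = 20 s
File in Mb = 5 * 8 = 40 Mb
Throughput = 40 / 20 Mbps
Throughput = 2 Mbps

2


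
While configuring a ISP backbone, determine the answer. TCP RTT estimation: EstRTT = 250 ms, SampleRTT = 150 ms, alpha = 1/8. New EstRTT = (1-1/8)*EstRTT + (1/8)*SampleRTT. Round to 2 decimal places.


Given: EstRTT = 250 ms, SampleRTT = 150 ms, alpha = 1/8
New EstRTT = (1 - alpha) * EstRTT + alpha * SampleRTT
(7/8) * 250 = 218.75
(1/8) * 150 = 18.75
New EstRTT = 218.75 + 18.75 = 237.5 ms -> 237.50 ms (2 dp)

237.50


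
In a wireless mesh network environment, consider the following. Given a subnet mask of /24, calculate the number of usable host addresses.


Given: subnet mask /24
Host bits = 32 - 24 = 8
Total addresses = 2^8 = 256
Usable hosts = 256 - 2 (network + broadcast) = 254

254


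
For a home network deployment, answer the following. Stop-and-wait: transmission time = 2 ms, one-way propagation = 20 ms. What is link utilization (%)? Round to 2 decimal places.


Given: Ttrans = 2 ms, Tprop = 20 ms
RTT = 2 * Tprop = 2 * 20 = 40 ms
U = Ttrans / (Ttrans + RTT)
U = 2 / (2 + 40)
U = 2 / 42 = 0.047619
U% = 4.76%

4.76


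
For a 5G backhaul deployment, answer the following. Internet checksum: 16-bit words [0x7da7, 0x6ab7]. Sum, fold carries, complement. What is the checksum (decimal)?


Given words: [0x7da7, 0x6ab7]
Step 1: Sum all words
Raw sum = 32167 + 27319 = 59486
One's complement = ~59486 & 0xFFFF = 6049

6049


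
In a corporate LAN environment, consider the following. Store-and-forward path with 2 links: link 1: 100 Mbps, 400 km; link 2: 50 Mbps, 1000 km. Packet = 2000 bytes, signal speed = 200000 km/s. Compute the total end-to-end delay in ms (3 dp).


Packet = 2000 bytes = 16000 bits. Store-and-forward: sum (t_trans + t_prop) per link.
Link 1: t_trans = 16000/(100*10^6) s = 0.1600 ms; t_prop = 400/200000 s = 2.0000 ms; subtotal = 2.1600 ms
Link 2: t_trans = 16000/(50*10^6) s = 0.3200 ms; t_prop = 1000/200000 s = 5.0000 ms; subtotal = 5.3200 ms
End-to-end = 2.1600 + 5.3200 = 7.4800 ms -> 7.480 ms (3 dp)

7.480


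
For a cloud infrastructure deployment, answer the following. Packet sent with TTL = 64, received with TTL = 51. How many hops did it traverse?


Given: initial TTL = 64, received TTL = 51
Hops = initial TTL - received TTL
Hops = 64 - 51 = 13

13


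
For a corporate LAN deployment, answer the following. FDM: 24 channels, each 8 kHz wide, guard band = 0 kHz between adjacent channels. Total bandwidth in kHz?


Given: 24 channels, 8 kHz each, guard = 0 kHz
Channel bandwidth = 24 * 8 = 192 kHz
Guard bands = 23 gaps * 0 kHz = 0 kHz
Total = 192 + 0 = 192 kHz

192


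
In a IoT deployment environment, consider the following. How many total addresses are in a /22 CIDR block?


Given: CIDR prefix /22
Host bits = 32 - 22 = 10
Total addresses = 2^10 = 1024

1024


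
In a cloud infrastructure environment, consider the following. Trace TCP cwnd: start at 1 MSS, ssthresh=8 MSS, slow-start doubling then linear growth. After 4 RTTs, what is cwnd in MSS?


RTT 0: cwnd = 1 MSS (initial)
RTT 1: cwnd = 2 MSS (slow start, doubled)
RTT 2: cwnd = 4 MSS (slow start, doubled)
RTT 3: cwnd = 8 MSS (slow start, doubled)
RTT 4: cwnd = 9 MSS (congestion avoidance, +1)

9


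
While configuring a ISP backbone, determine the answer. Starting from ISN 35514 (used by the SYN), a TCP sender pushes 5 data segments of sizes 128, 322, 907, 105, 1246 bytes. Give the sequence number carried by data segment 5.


The SYN occupies sequence number ISN = 35514, so the first data byte is ISN + 1 = 35515.
SEQ of data segment i = (ISN + 1) + sum of payload sizes of segments 1..i-1.
Segment 1: SEQ = 35515, payload = 128 bytes
Segment 2: SEQ = 35643, payload = 322 bytes
Segment 3: SEQ = 35965, payload = 907 bytes
Segment 4: SEQ = 36872, payload = 105 bytes
Segment 5: SEQ = 36977, payload = 1246 bytes
SEQ of segment 5 = 35515 + 128 + 322 + 907 + 105 = 36977

36977


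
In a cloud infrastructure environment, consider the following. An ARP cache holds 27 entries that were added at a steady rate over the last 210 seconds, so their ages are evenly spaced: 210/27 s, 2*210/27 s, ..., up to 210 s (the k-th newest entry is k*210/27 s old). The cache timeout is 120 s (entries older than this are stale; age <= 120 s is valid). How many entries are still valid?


Ages are k * 210/27 s for k = 1..27 (spacing = 7.7778 s).
Entry k is valid iff k * 210/27 <= 120 iff k <= 27 * 120 / 210 = 15.4286
n_valid = floor(15.4286) = 15
(n_stale = 27 - 15 = 12)

15


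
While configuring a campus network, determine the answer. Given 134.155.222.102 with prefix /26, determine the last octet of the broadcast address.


Given: IP = 134.155.222.102, prefix = /26
Host bits = 32 - 26 = 6
Network last octet = 102 AND mask = 64
Host part size = 2^6 - 1 = 63
Broadcast last octet = 64 OR 63 = 127

127


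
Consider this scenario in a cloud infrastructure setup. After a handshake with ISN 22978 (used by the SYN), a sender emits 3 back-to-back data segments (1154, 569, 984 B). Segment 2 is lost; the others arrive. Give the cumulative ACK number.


SYN uses sequence number 22978; first data byte = ISN + 1 = 22979.
Segment 1: SEQ = 22979, len = 1154 B, covers [22979, 24132]
Segment 2: SEQ = 24133, len = 569 B, covers [24133, 24701] [LOST]
Segment 3: SEQ = 24702, len = 984 B, covers [24702, 25685]
In-order data received: bytes [22979, 24132] (segments 1..1).
Segment 2 missing -> gap begins at byte 24133; later segments buffered out of order.
Cumulative ACK = next expected in-order byte = 22979 + 1154 = 24133

24133


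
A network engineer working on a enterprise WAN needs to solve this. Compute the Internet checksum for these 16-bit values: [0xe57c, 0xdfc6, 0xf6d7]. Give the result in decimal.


Given words: [0xe57c, 0xdfc6, 0xf6d7]
Step 1: Sum all words
Raw sum = 58748 + 57286 + 63191 = 179225
Step 2: Fold carry: (48153 + 2) = 48155
One's complement = ~48155 & 0xFFFF = 17380

17380


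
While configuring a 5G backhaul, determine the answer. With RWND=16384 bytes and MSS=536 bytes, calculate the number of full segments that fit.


Given: RWND = 16384 bytes, MSS = 536 bytes
Full segments = floor(RWND / MSS)
Full segments = floor(16384 / 536)
Full segments = floor(30.5672) = 30

30


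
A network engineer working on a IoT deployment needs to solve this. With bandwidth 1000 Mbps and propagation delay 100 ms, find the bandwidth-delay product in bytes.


Given: bandwidth = 1000 Mbps, delay = 100 ms
BDP in bits = 1000 * 10^6 * 100 / 1000
BDP in bits = 100000000
BDP in bytes = 100000000 / 8 = 12500000

12500000


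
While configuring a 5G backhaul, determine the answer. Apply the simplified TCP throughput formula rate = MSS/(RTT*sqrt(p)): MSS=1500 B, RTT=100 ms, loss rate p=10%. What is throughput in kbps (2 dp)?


Given: MSS = 1500 bytes, RTT = 100 ms, loss = 10%
RTT in seconds = 100 / 1000 = 0.1
Loss rate = 10% = 0.1
sqrt(loss) = sqrt(0.1) = 0.316227766017
Throughput (bytes/s) = 1500 / (0.1 * 0.316227766017) = 47434.1649
Throughput (kbps) = 47434.1649 * 8 / 1000 = 379.473319 -> 379.47 kbps (2 dp)

379.47


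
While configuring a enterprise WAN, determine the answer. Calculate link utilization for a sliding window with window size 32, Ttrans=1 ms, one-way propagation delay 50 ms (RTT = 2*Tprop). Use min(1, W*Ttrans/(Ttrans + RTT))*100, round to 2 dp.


Given: W = 32, Ttrans = 1 ms, RTT = 100 ms (= 2 * Tprop, Tprop = 50 ms)
Cycle time = Ttrans + RTT = 1 + 100 = 101 ms (first packet sent until its ACK returns)
W * Ttrans = 32 * 1 = 32 ms of sending per cycle
W * Ttrans / (Ttrans + RTT) = 32 / 101 = 0.316832
U = min(1, 0.316832) = 0.316832
U% = 31.68%

31.68


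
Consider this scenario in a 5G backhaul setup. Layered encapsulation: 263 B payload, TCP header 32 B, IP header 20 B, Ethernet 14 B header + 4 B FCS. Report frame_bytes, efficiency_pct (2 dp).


TCP segment = 263 + 32 = 295 B
IP packet = 295 + 20 = 315 B
Ethernet frame = 315 + 14 + 4 = 333 B
Efficiency = app / frame = 263 / 333 = 0.789790 = 78.9790% -> 78.98% (2 dp)

333, 78.98


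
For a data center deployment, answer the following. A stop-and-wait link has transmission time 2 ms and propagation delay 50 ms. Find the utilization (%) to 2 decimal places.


Given: Ttrans = 2 ms, Tprop = 50 ms
RTT = 2 * Tprop = 2 * 50 = 100 ms
U = Ttrans / (Ttrans + RTT)
U = 2 / (2 + 100)
U = 2 / 102 = 0.019608
U% = 1.96%

1.96


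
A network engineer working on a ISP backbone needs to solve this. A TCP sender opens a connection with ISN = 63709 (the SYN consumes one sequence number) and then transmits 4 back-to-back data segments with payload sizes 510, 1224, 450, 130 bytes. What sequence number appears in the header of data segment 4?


The SYN occupies sequence number ISN = 63709, so the first data byte is ISN + 1 = 63710.
SEQ of data segment i = (ISN + 1) + sum of payload sizes of segments 1..i-1.
Segment 1: SEQ = 63710, payload = 510 bytes
Segment 2: SEQ = 64220, payload = 1224 bytes
Segment 3: SEQ = 65444, payload = 450 bytes
Segment 4: SEQ = 65894, payload = 130 bytes
SEQ of segment 4 = 63710 + 510 + 1224 + 450 = 65894

65894


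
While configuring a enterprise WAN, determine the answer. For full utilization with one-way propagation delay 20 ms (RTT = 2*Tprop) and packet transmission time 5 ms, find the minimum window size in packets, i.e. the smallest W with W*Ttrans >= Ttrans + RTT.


Given: Ttrans = 5 ms, RTT = 40 ms (= 2 * Tprop, Tprop = 20 ms)
Time until first ACK returns = Ttrans + RTT = 5 + 40 = 45 ms
Need W * Ttrans >= Ttrans + RTT  ->  W >= (Ttrans + RTT) / Ttrans
(Ttrans + RTT) / Ttrans = 45 / 5 = 9
W_min = ceil(9) = 9

9


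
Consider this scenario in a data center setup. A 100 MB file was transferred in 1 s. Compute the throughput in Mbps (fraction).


Given: file = 100 MB, time = 1 s
File in Mb = 100 * 8 = 800 Mb
Throughput = 800 / 1 Mbps
Throughput = 800 Mbps

800


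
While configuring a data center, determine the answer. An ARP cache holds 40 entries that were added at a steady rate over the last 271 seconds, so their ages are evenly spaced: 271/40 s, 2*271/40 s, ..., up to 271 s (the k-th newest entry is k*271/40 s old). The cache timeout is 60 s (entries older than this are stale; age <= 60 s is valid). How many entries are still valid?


Ages are k * 271/40 s for k = 1..40 (spacing = 6.7750 s).
Entry k is valid iff k * 271/40 <= 60 iff k <= 40 * 60 / 271 = 8.8561
n_valid = floor(8.8561) = 8
(n_stale = 40 - 8 = 32)

8


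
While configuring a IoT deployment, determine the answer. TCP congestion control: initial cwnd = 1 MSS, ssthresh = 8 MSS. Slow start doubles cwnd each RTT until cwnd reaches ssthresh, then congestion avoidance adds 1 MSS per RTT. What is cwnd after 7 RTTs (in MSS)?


RTT 0: cwnd = 1 MSS (initial)
RTT 1: cwnd = 2 MSS (slow start, doubled)
RTT 2: cwnd = 4 MSS (slow start, doubled)
RTT 3: cwnd = 8 MSS (slow start, doubled)
RTT 4: cwnd = 9 MSS (congestion avoidance, +1)
RTT 5: cwnd = 10 MSS (congestion avoidance, +1)
RTT 6: cwnd = 11 MSS (congestion avoidance, +1)
RTT 7: cwnd = 12 MSS (congestion avoidance, +1)

12


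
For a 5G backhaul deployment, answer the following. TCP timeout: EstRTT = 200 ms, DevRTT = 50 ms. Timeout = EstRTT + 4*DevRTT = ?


Given: EstRTT = 200 ms, DevRTT = 50 ms
Timeout = EstRTT + 4 * DevRTT
4 * DevRTT = 4 * 50 = 200
Timeout = 200 + 200 = 400 ms

400


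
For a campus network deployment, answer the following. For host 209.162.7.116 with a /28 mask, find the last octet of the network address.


Given: IP = 209.162.7.116, prefix = /28
Subnet mask = 255.255.255.240
Last octet of IP: 116
Last octet of mask: 240
Network last octet = 116 AND 240 = 112

112


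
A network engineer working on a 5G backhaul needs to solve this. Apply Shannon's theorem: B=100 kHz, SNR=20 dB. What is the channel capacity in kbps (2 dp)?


Given: B = 100 kHz, SNR = 20 dB
SNR linear = 10^(20/10) = 100
1 + SNR = 101
log2(101) = 6.6582114828
C = 100 * 1000 * 6.6582114828 = 665821.1483 bps
C = 665.821148 kbps -> 665.82 kbps (2 dp)

665.82


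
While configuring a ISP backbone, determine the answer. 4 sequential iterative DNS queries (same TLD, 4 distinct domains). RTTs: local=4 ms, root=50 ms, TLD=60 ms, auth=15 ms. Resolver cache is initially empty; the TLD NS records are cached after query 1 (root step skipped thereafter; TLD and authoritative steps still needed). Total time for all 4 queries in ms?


Lookup 1 (cold cache): local + root + TLD + auth = 4 + 50 + 60 + 15 = 129 ms
Lookups 2..4 (TLD NS cached -> skip root; new domain -> still ask TLD and auth): local + TLD + auth = 4 + 60 + 15 = 79 ms each
Remaining 3 lookups: 3 * 79 = 237 ms
Total = 129 + 237 = 366 ms

366


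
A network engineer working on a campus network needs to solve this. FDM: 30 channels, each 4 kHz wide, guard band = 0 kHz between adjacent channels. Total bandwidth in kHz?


Given: 30 channels, 4 kHz each, guard = 0 kHz
Channel bandwidth = 30 * 4 = 120 kHz
Guard bands = 29 gaps * 0 kHz = 0 kHz
Total = 120 + 0 = 120 kHz

120


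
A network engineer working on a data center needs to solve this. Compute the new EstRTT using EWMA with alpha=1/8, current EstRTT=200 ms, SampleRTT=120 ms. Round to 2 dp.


Given: EstRTT = 200 ms, SampleRTT = 120 ms, alpha = 1/8
New EstRTT = (1 - alpha) * EstRTT + alpha * SampleRTT
(7/8) * 200 = 175
(1/8) * 120 = 15
New EstRTT = 175 + 15 = 190 ms -> 190.00 ms (2 dp)

190.00


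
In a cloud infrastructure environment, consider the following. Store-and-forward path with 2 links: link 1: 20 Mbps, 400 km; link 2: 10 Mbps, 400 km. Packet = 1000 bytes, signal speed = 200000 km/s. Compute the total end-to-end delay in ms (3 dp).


Packet = 1000 bytes = 8000 bits. Store-and-forward: sum (t_trans + t_prop) per link.
Link 1: t_trans = 8000/(20*10^6) s = 0.4000 ms; t_prop = 400/200000 s = 2.0000 ms; subtotal = 2.4000 ms
Link 2: t_trans = 8000/(10*10^6) s = 0.8000 ms; t_prop = 400/200000 s = 2.0000 ms; subtotal = 2.8000 ms
End-to-end = 2.4000 + 2.8000 = 5.2000 ms -> 5.200 ms (3 dp)

5.200


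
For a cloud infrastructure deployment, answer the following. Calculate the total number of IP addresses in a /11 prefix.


Given: CIDR prefix /11
Host bits = 32 - 11 = 21
Total addresses = 2^21 = 2097152

2097152


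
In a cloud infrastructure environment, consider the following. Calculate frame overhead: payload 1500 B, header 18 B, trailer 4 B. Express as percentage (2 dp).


Given: payload = 1500 B, header = 18 B, trailer = 4 B
Overhead bytes = header + trailer = 18 + 4 = 22
Total frame = payload + overhead = 1500 + 22 = 1522
Overhead % = 22 / 1522 * 100 = 1.4455% -> 1.45% (2 dp)

1.45


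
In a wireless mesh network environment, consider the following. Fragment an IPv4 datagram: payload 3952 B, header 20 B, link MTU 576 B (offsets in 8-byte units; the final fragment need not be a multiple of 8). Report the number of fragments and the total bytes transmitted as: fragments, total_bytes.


Max data per non-final fragment = floor((MTU - header)/8)*8 = floor((576 - 20)/8)*8 = floor(556/8)*8 = 552 B
Final fragment needs no 8-byte alignment: it can carry up to MTU - header = 556 B
Non-final fragments needed = ceil((payload - 556) / 552) = ceil(3396/552) = ceil(6.1522) = 7
Number of fragments = 7 + 1 = 8
Fragment sizes (data): 7 * 552 B + 88 B (last, 88 <= 556 OK)
Total bytes sent = payload + n_frags * header = 3952 + 8*20 = 3952 + 160 = 4112 B

8, 4112


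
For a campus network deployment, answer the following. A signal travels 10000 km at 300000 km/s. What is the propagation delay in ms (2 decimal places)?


Given: distance = 10000 km, speed = 300000 km/s
Delay = distance / speed = 10000 / 300000 seconds
Delay in ms = 10000 * 1000 / 300000
Delay = 33.3333 ms
Rounded to 2 dp = 33.33 ms

33.33


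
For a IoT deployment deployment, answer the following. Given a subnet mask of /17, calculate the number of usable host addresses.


Given: subnet mask /17
Host bits = 32 - 17 = 15
Total addresses = 2^15 = 32768
Usable hosts = 32768 - 2 (network + broadcast) = 32766

32766


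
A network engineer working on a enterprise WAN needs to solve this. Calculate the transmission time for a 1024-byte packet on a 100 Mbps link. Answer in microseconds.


Given: packet = 1024 bytes, bandwidth = 100 Mbps
Packet in bits = 1024 * 8 = 8192 bits
Bandwidth = 100 * 10^6 = 100000000 bps
Time = 8192 / 100000000 seconds
Time in us = 8192 * 10^6 / 100000000 = 81.92

81.92
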